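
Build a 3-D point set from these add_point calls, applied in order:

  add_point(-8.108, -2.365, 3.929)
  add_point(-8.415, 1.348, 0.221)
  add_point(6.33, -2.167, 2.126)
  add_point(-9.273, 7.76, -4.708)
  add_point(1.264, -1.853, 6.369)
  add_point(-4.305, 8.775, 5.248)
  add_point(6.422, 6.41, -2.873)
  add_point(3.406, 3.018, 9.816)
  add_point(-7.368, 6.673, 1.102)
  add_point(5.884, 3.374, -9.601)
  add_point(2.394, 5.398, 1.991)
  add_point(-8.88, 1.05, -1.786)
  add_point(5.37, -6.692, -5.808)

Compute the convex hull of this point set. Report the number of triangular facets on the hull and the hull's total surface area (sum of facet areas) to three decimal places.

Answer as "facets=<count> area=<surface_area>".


11 of the 13 inputs are extreme points: [0, 2, 3, 4, 5, 6, 7, 8, 9, 11, 12].

Facet areas (half cross-product norm):
  f1: (p9, p6, p3) → 58.0904
  f2: (p9, p12, p3) → 88.5076
  f3: (p5, p6, p3) → 74.8294
  f4: (p5, p7, p6) → 66.4568
  f5: (p5, p0, p7) → 61.4238
  f6: (p2, p7, p6) → 48.1871
  f7: (p2, p9, p6) → 36.5434
  f8: (p2, p9, p12) → 48.8049
  f9: (p11, p12, p3) → 56.7872
  f10: (p11, p0, p3) → 14.3137
  f11: (p11, p0, p12) → 55.5238
  f12: (p8, p0, p3) → 26.7520
  f13: (p8, p5, p3) → 10.3837
  f14: (p8, p5, p0) → 26.0046
  f15: (p4, p0, p7) → 26.5555
  f16: (p4, p2, p7) → 20.8033
  f17: (p4, p0, p12) → 66.5094
  f18: (p4, p2, p12) → 26.3540
Σ area = 812.831

Euler: V−E+F = 11−27+18 = 2.

facets=18 area=812.831


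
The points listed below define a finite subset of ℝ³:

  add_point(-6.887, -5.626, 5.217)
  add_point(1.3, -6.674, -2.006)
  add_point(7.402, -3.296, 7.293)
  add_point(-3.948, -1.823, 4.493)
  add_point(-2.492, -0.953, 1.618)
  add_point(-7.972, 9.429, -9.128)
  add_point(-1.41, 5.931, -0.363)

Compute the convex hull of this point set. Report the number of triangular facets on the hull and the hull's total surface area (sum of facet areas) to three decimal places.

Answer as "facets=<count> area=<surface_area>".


facets=8 area=482.415

Hull vertices (6/7): indices [0, 1, 2, 3, 5, 6].

Facet areas (half cross-product norm):
  f1: (p1, p2, p5) → 110.4834
  f2: (p0, p1, p5) → 107.1544
  f3: (p0, p1, p2) → 62.8959
  f4: (p6, p2, p5) → 33.6844
  f5: (p3, p0, p2) → 25.5827
  f6: (p3, p6, p2) → 55.9038
  f7: (p3, p0, p5) → 39.0190
  f8: (p3, p6, p5) → 47.6914
Σ area = 482.415

Euler characteristic 6−12+8 = 2 ✓


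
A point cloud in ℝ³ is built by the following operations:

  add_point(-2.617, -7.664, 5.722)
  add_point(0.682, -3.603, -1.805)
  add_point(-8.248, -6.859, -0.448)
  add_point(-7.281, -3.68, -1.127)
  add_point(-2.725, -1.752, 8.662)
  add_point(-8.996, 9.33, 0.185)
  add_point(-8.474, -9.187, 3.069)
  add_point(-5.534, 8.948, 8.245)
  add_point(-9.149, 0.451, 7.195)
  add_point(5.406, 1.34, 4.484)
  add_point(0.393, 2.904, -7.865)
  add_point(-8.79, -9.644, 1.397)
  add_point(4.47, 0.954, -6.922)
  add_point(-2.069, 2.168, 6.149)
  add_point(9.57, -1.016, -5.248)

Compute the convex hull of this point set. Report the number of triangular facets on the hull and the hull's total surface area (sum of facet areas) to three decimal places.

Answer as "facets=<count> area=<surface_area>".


facets=20 area=843.036

Extreme-point indices: [0, 2, 4, 5, 6, 7, 8, 9, 10, 11, 12, 14] — 12 of 15 on the boundary.

Facet areas (half cross-product norm):
  f1: (p5, p11, p8) → 61.1744
  f2: (p7, p5, p8) → 39.8254
  f3: (p7, p5, p14) → 95.5314
  f4: (p0, p11, p14) → 65.8331
  f5: (p10, p5, p14) → 55.9528
  f6: (p6, p11, p8) → 7.4100
  f7: (p6, p0, p11) → 4.6579
  f8: (p9, p7, p14) → 55.9671
  f9: (p9, p0, p14) → 64.6076
  f10: (p12, p11, p14) → 51.4919
  f11: (p12, p10, p14) → 1.5574
  f12: (p12, p10, p11) → 41.7243
  f13: (p2, p5, p11) → 16.7296
  f14: (p2, p10, p11) → 11.1981
  f15: (p2, p10, p5) → 96.9607
  f16: (p4, p9, p7) → 53.0795
  f17: (p4, p9, p0) → 31.7604
  f18: (p4, p7, p8) → 32.1434
  f19: (p4, p6, p8) → 35.1677
  f20: (p4, p6, p0) → 20.2637
Σ area = 843.036

Euler characteristic 12−30+20 = 2 ✓


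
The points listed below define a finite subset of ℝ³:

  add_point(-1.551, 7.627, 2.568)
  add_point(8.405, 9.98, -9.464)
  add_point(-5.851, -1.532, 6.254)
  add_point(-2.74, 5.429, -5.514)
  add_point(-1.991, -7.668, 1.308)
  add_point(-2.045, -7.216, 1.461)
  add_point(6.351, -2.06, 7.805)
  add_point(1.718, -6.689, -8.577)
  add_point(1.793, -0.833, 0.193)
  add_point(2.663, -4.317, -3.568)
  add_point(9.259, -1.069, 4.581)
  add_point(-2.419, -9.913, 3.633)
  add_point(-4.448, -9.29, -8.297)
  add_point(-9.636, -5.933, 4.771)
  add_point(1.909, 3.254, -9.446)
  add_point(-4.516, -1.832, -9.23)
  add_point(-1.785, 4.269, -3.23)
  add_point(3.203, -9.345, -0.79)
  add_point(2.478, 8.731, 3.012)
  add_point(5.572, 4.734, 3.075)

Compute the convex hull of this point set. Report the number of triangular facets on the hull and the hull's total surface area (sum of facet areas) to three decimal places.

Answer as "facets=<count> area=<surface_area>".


facets=26 area=1062.893

15 of the 20 inputs are extreme points: [0, 1, 2, 3, 6, 7, 10, 11, 12, 13, 14, 15, 17, 18, 19].

Area of each hull facet:
  f1: (p12, p11, p13) → 50.3762
  f2: (p15, p12, p13) → 53.9242
  f3: (p7, p1, p10) → 129.4665
  f4: (p7, p15, p12) → 23.2618
  f5: (p6, p18, p10) → 26.6506
  f6: (p6, p11, p13) → 50.1319
  f7: (p19, p1, p10) → 44.8264
  f8: (p19, p18, p10) → 3.9345
  f9: (p19, p18, p1) → 34.4858
  f10: (p3, p15, p1) → 49.3204
  f11: (p3, p15, p13) → 64.1985
  f12: (p17, p7, p10) → 46.1945
  f13: (p17, p6, p10) → 25.4249
  f14: (p17, p6, p11) → 41.1862
  f15: (p17, p12, p11) → 38.1465
  f16: (p17, p7, p12) → 27.9991
  f17: (p14, p15, p1) → 5.1735
  f18: (p14, p7, p1) → 31.9040
  f19: (p14, p7, p15) → 31.5984
  f20: (p2, p6, p13) → 28.7653
  f21: (p2, p6, p18) → 70.2830
  f22: (p0, p2, p18) → 18.5809
  f23: (p0, p18, p1) → 27.4122
  f24: (p0, p3, p1) → 53.4149
  f25: (p0, p3, p13) → 66.5522
  f26: (p0, p2, p13) → 19.6812
Σ area = 1062.893

Euler: V−E+F = 15−39+26 = 2.


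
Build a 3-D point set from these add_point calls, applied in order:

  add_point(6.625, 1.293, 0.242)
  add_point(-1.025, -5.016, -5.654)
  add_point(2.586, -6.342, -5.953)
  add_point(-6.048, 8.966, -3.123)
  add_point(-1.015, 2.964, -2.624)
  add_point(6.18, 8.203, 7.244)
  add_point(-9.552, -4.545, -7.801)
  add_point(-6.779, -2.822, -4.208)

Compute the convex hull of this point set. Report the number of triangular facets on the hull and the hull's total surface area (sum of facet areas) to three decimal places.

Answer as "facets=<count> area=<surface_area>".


Extreme-point indices: [0, 2, 3, 5, 6, 7] — 6 of 8 on the boundary.

Facet areas (half cross-product norm):
  f1: (p5, p3, p0) → 72.7153
  f2: (p2, p3, p6) → 90.3387
  f3: (p2, p3, p0) → 80.4617
  f4: (p2, p5, p0) → 22.6769
  f5: (p7, p2, p6) → 23.6900
  f6: (p7, p2, p5) → 99.3337
  f7: (p7, p3, p6) → 25.6268
  f8: (p7, p5, p3) → 95.0108
Σ area = 509.854

Check V−E+F: 6 − 12 + 8 = 2.

facets=8 area=509.854


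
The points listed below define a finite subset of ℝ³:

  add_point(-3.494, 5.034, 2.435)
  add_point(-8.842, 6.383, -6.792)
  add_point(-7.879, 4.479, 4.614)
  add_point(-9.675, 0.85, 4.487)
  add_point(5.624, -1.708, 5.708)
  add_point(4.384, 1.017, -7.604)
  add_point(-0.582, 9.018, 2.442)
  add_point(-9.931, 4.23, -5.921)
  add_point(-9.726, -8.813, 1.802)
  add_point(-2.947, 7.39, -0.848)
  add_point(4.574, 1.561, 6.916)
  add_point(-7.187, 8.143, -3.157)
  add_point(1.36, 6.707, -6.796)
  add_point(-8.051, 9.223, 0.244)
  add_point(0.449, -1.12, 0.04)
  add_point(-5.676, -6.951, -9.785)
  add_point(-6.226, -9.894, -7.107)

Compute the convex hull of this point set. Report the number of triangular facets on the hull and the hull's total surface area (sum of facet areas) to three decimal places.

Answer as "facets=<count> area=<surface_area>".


facets=24 area=933.755

14 of the 17 inputs are extreme points: [1, 2, 3, 4, 5, 6, 7, 8, 10, 11, 12, 13, 15, 16].

Area of each hull facet:
  f1: (p15, p16, p7) → 23.1379
  f2: (p8, p16, p7) → 67.8396
  f3: (p8, p16, p4) → 83.4212
  f4: (p5, p12, p15) → 41.4370
  f5: (p5, p16, p4) → 103.2349
  f6: (p5, p15, p16) → 23.4445
  f7: (p1, p15, p7) → 13.9786
  f8: (p1, p12, p15) → 70.2102
  f9: (p11, p1, p12) → 20.4974
  f10: (p10, p2, p6) → 44.7068
  f11: (p10, p6, p12) → 48.6195
  f12: (p10, p8, p4) → 31.0346
  f13: (p10, p5, p4) → 24.6575
  f14: (p10, p5, p12) → 46.6431
  f15: (p13, p2, p6) → 24.4164
  f16: (p13, p6, p12) → 37.7527
  f17: (p13, p11, p12) → 13.5722
  f18: (p13, p1, p7) → 9.7751
  f19: (p13, p11, p1) → 4.7981
  f20: (p3, p8, p7) → 54.8399
  f21: (p3, p13, p7) → 37.6908
  f22: (p3, p13, p2) → 10.1962
  f23: (p3, p10, p8) → 72.2274
  f24: (p3, p10, p2) → 25.6227
Σ area = 933.755

Euler: V−E+F = 14−36+24 = 2.


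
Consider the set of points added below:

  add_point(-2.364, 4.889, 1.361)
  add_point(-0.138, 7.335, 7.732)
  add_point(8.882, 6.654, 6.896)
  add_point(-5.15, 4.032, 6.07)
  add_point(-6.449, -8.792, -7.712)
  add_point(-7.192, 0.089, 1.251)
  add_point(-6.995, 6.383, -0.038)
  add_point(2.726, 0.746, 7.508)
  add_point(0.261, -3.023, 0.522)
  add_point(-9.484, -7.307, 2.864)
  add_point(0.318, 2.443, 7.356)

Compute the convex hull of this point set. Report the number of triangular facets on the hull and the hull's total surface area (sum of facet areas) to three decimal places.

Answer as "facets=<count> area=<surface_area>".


Extreme-point indices: [1, 2, 3, 4, 6, 7, 8, 9, 10] — 9 of 11 on the boundary.

Per-facet area ½‖(b−a)×(c−a)‖:
  f1: (p6, p4, p9) → 78.3952
  f2: (p6, p1, p2) → 38.5496
  f3: (p6, p4, p2) → 145.3795
  f4: (p7, p1, p2) → 28.8663
  f5: (p3, p6, p9) → 42.6849
  f6: (p3, p6, p1) → 20.3616
  f7: (p8, p4, p2) → 26.7782
  f8: (p8, p7, p2) → 31.4459
  f9: (p8, p4, p9) → 55.5477
  f10: (p8, p7, p9) → 43.7059
  f11: (p10, p7, p1) → 5.5676
  f12: (p10, p3, p1) → 13.5252
  f13: (p10, p7, p9) → 21.0883
  f14: (p10, p3, p9) → 36.3171
Σ area = 588.213

Euler: V−E+F = 9−21+14 = 2.

facets=14 area=588.213


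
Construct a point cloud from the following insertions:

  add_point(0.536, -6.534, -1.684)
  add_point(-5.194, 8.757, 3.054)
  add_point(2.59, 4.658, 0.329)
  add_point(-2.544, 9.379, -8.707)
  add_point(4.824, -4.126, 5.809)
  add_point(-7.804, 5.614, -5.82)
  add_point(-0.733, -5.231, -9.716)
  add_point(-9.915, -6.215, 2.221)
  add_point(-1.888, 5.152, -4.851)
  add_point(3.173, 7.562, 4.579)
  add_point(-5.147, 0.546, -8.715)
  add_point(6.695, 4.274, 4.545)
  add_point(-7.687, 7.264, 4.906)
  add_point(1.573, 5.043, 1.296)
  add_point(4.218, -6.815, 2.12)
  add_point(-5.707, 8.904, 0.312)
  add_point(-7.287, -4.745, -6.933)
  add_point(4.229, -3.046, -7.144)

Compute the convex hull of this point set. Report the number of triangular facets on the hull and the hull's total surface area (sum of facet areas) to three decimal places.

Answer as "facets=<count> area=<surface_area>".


15 of the 18 inputs are extreme points: [0, 1, 3, 4, 5, 6, 7, 9, 10, 11, 12, 14, 15, 16, 17].

Area of each hull facet:
  f1: (p16, p6, p7) → 27.2367
  f2: (p9, p3, p11) → 32.6928
  f3: (p4, p14, p7) → 32.4054
  f4: (p4, p14, p11) → 17.6156
  f5: (p4, p12, p7) → 100.5809
  f6: (p4, p9, p11) → 18.1390
  f7: (p4, p9, p12) → 64.1129
  f8: (p0, p6, p7) → 45.0997
  f9: (p0, p14, p7) → 27.1059
  f10: (p0, p14, p6) → 12.6432
  f11: (p17, p14, p11) → 57.2870
  f12: (p17, p14, p6) → 28.9856
  f13: (p17, p3, p11) → 95.7276
  f14: (p17, p6, p3) → 42.3954
  f15: (p10, p6, p3) → 27.4007
  f16: (p10, p16, p6) → 19.6949
  f17: (p1, p9, p3) → 51.8096
  f18: (p1, p9, p12) → 12.3668
  f19: (p5, p10, p16) → 17.4297
  f20: (p5, p12, p7) → 71.0657
  f21: (p5, p16, p7) → 50.2278
  f22: (p5, p10, p3) → 22.6550
  f23: (p15, p1, p3) → 6.6593
  f24: (p15, p1, p12) → 4.3734
  f25: (p15, p5, p3) → 25.5826
  f26: (p15, p5, p12) → 16.7121
Σ area = 928.005

Euler characteristic 15−39+26 = 2 ✓

facets=26 area=928.005


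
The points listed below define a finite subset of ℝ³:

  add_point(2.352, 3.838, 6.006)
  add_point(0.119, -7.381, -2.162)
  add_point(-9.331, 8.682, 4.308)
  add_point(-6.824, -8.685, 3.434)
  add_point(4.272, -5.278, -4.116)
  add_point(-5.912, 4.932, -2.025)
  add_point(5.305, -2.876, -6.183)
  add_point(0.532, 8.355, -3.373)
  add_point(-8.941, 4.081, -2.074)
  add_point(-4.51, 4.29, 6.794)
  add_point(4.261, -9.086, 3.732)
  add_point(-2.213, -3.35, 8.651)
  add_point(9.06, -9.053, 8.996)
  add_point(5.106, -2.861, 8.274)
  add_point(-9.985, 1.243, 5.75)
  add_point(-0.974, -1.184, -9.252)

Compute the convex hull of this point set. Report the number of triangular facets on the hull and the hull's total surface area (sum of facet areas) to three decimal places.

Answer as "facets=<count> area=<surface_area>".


facets=26 area=948.310

Points on the hull: [0, 1, 2, 3, 4, 6, 7, 8, 9, 10, 11, 12, 13, 14, 15] (15 of 16).

Area of each hull facet:
  f1: (p11, p3, p14) → 39.4259
  f2: (p11, p3, p12) → 54.1845
  f3: (p8, p2, p14) → 27.2759
  f4: (p8, p3, p14) → 44.6367
  f5: (p8, p3, p15) → 81.0000
  f6: (p7, p8, p2) → 41.0717
  f7: (p7, p8, p15) → 54.2552
  f8: (p1, p3, p15) → 37.7011
  f9: (p0, p7, p12) → 61.0008
  f10: (p0, p7, p2) → 60.6157
  f11: (p6, p7, p12) → 102.8729
  f12: (p6, p7, p15) → 40.2504
  f13: (p13, p11, p12) → 23.8885
  f14: (p13, p0, p12) → 7.4581
  f15: (p9, p0, p2) → 17.5909
  f16: (p9, p2, p14) → 20.7479
  f17: (p9, p11, p14) → 25.6438
  f18: (p9, p13, p11) → 29.4385
  f19: (p9, p13, p0) → 24.2612
  f20: (p10, p3, p12) → 28.5034
  f21: (p10, p1, p3) → 33.2021
  f22: (p4, p1, p15) → 21.1608
  f23: (p4, p6, p15) → 11.8221
  f24: (p4, p10, p1) → 18.6575
  f25: (p4, p6, p12) → 18.3575
  f26: (p4, p10, p12) → 23.2865
Σ area = 948.310

Euler characteristic 15−39+26 = 2 ✓


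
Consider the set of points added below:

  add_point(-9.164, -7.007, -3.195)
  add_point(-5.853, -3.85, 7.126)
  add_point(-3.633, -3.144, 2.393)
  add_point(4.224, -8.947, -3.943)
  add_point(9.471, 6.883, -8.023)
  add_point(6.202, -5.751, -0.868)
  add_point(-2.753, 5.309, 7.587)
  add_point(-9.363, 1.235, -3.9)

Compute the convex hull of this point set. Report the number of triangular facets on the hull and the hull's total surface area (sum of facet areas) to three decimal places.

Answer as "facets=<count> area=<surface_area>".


Points on the hull: [0, 1, 3, 4, 5, 6, 7] (7 of 8).

Triangle areas on the boundary:
  f1: (p6, p4, p7) → 129.9650
  f2: (p1, p6, p7) → 59.2309
  f3: (p0, p4, p7) → 79.9144
  f4: (p0, p3, p4) → 114.3394
  f5: (p0, p1, p7) → 45.8237
  f6: (p0, p1, p3) → 74.9436
  f7: (p5, p3, p4) → 33.9350
  f8: (p5, p6, p4) → 120.6181
  f9: (p5, p1, p3) → 35.2595
  f10: (p5, p1, p6) → 70.1435
Σ area = 764.173

Euler characteristic 7−15+10 = 2 ✓

facets=10 area=764.173


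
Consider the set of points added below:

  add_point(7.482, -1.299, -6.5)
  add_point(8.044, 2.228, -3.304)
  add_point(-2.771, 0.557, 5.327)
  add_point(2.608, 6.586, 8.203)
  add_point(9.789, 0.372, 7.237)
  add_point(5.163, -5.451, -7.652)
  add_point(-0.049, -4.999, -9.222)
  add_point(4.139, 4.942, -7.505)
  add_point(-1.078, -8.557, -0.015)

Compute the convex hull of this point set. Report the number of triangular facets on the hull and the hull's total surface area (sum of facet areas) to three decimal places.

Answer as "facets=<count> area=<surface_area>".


facets=14 area=614.568

Hull vertices (9/9): indices [0, 1, 2, 3, 4, 5, 6, 7, 8].

Facet areas (half cross-product norm):
  f1: (p8, p4, p2) → 67.6698
  f2: (p6, p8, p2) → 52.2768
  f3: (p7, p6, p2) → 79.1940
  f4: (p5, p8, p4) → 79.3102
  f5: (p5, p6, p8) → 26.5697
  f6: (p5, p7, p6) → 28.0995
  f7: (p3, p4, p2) → 40.9242
  f8: (p3, p7, p2) → 63.8843
  f9: (p0, p5, p4) → 31.3142
  f10: (p0, p5, p7) → 15.2914
  f11: (p1, p0, p4) → 21.8540
  f12: (p1, p0, p7) → 14.9018
  f13: (p1, p3, p4) → 51.2896
  f14: (p1, p3, p7) → 41.9884
Σ area = 614.568

Check V−E+F: 9 − 21 + 14 = 2.


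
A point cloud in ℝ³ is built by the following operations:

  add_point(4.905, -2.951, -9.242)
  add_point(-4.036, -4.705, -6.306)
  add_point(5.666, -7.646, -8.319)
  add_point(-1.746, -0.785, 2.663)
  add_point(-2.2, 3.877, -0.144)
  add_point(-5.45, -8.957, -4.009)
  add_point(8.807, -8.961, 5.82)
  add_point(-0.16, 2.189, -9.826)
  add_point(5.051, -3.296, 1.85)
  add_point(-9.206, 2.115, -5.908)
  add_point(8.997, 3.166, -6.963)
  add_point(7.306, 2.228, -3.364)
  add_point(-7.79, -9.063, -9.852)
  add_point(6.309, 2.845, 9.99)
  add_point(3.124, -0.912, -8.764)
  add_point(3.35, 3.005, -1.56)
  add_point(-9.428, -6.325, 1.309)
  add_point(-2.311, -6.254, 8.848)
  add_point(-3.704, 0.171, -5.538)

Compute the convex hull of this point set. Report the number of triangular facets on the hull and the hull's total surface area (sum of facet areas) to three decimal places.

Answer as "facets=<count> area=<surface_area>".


Points on the hull: [0, 2, 4, 5, 6, 7, 9, 10, 12, 13, 16, 17] (12 of 19).

Triangle areas on the boundary:
  f1: (p13, p4, p10) → 86.0859
  f2: (p6, p13, p10) → 103.2288
  f3: (p17, p6, p13) → 66.3384
  f4: (p9, p12, p16) → 57.6243
  f5: (p9, p13, p4) → 19.6370
  f6: (p9, p17, p16) → 51.3159
  f7: (p9, p17, p13) → 115.2334
  f8: (p2, p6, p10) → 82.4969
  f9: (p2, p12, p6) → 94.0271
  f10: (p5, p12, p6) → 30.1662
  f11: (p5, p17, p6) → 79.7423
  f12: (p5, p12, p16) → 19.5984
  f13: (p5, p17, p16) → 36.5461
  f14: (p7, p9, p12) → 57.2214
  f15: (p7, p4, p10) → 48.1038
  f16: (p7, p9, p4) → 40.7007
  f17: (p0, p2, p12) → 32.8922
  f18: (p0, p7, p12) → 48.2699
  f19: (p0, p2, p10) → 14.4999
  f20: (p0, p7, p10) → 27.4912
Σ area = 1111.220

Euler: V−E+F = 12−30+20 = 2.

facets=20 area=1111.220


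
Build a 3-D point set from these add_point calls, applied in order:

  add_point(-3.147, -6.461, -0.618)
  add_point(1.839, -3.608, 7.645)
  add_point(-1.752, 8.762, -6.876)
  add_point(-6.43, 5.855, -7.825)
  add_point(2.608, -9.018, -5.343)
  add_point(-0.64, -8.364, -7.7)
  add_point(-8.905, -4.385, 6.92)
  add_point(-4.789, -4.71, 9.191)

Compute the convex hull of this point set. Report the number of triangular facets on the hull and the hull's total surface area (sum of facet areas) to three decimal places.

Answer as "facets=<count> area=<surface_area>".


facets=10 area=607.561

Extreme-point indices: [1, 2, 3, 4, 5, 6, 7] — 7 of 8 on the boundary.

Area of each hull facet:
  f1: (p3, p2, p6) → 48.7579
  f2: (p1, p2, p4) → 123.1525
  f3: (p5, p4, p6) → 34.9991
  f4: (p5, p3, p6) → 122.1579
  f5: (p5, p2, p4) → 34.3332
  f6: (p5, p3, p2) → 42.3173
  f7: (p7, p4, p6) → 39.7369
  f8: (p7, p1, p4) → 47.6150
  f9: (p7, p2, p6) → 47.8598
  f10: (p7, p1, p2) → 66.6315
Σ area = 607.561

Euler characteristic 7−15+10 = 2 ✓


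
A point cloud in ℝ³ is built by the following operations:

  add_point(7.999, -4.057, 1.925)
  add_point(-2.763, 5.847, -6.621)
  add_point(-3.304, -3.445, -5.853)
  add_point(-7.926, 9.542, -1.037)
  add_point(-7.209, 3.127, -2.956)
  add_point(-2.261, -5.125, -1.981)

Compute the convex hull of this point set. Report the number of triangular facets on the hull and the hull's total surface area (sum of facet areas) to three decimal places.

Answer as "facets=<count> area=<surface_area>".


Extreme-point indices: [0, 1, 2, 3, 4, 5] — 6 of 6 on the boundary.

Facet areas (half cross-product norm):
  f1: (p5, p0, p3) → 84.6794
  f2: (p1, p0, p3) → 68.0790
  f3: (p2, p5, p0) → 20.7503
  f4: (p2, p1, p0) → 64.0746
  f5: (p4, p1, p3) → 21.1472
  f6: (p4, p2, p1) → 25.5498
  f7: (p4, p5, p3) → 17.7399
  f8: (p4, p2, p5) → 17.6645
Σ area = 319.685

Euler: V−E+F = 6−12+8 = 2.

facets=8 area=319.685


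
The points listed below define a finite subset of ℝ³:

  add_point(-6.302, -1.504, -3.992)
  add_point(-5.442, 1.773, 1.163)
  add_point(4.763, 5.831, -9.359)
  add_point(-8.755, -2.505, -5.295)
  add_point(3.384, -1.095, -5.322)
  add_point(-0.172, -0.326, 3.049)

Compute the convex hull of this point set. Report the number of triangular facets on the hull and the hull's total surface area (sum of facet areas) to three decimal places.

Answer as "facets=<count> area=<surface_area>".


facets=6 area=262.787

Hull vertices (5/6): indices [1, 2, 3, 4, 5].

Facet areas (half cross-product norm):
  f1: (p4, p2, p3) → 47.8893
  f2: (p4, p5, p3) → 51.6041
  f3: (p4, p5, p2) → 33.1619
  f4: (p1, p2, p3) → 63.5183
  f5: (p1, p5, p3) → 22.9663
  f6: (p1, p5, p2) → 43.6474
Σ area = 262.787

Euler characteristic 5−9+6 = 2 ✓


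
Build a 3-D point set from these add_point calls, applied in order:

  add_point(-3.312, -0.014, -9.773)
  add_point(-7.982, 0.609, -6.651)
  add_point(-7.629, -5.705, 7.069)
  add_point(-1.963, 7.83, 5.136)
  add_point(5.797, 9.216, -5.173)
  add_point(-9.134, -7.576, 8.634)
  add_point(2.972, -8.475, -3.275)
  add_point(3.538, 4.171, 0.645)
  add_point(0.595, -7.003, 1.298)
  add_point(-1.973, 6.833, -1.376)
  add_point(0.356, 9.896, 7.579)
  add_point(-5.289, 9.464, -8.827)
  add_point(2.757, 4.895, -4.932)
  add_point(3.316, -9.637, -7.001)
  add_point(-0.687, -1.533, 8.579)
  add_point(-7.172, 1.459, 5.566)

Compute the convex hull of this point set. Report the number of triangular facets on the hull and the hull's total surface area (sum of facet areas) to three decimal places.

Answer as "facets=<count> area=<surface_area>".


12 of the 16 inputs are extreme points: [0, 1, 4, 5, 6, 7, 8, 10, 11, 13, 14, 15].

Per-facet area ½‖(b−a)×(c−a)‖:
  f1: (p0, p13, p4) → 82.2462
  f2: (p11, p0, p4) → 55.8278
  f3: (p1, p11, p0) → 25.9604
  f4: (p1, p13, p5) → 128.4414
  f5: (p1, p0, p13) → 30.8476
  f6: (p8, p14, p5) → 46.4952
  f7: (p6, p13, p4) → 34.7342
  f8: (p6, p8, p14) → 10.7111
  f9: (p6, p13, p5) → 22.2550
  f10: (p6, p8, p5) → 17.0139
  f11: (p10, p11, p4) → 80.7338
  f12: (p10, p14, p5) → 45.3943
  f13: (p7, p6, p4) → 48.7931
  f14: (p7, p6, p14) → 67.1136
  f15: (p7, p10, p4) → 37.1209
  f16: (p7, p10, p14) → 47.5117
  f17: (p15, p10, p5) → 36.4766
  f18: (p15, p10, p11) → 91.4660
  f19: (p15, p1, p5) → 58.0908
  f20: (p15, p1, p11) → 57.7326
Σ area = 1024.966

Euler: V−E+F = 12−30+20 = 2.

facets=20 area=1024.966


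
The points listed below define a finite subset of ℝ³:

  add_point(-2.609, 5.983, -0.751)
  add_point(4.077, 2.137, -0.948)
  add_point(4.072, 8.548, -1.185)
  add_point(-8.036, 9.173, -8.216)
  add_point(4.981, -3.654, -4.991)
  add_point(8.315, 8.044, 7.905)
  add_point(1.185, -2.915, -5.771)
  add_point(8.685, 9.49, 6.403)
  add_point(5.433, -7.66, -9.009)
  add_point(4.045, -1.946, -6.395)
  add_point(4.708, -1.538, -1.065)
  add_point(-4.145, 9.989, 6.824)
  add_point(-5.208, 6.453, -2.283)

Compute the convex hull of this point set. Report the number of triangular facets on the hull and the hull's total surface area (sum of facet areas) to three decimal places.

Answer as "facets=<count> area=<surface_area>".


Hull vertices (9/13): indices [2, 3, 5, 6, 7, 8, 10, 11, 12].

Triangle areas on the boundary:
  f1: (p11, p7, p3) → 97.5641
  f2: (p5, p8, p7) → 24.6125
  f3: (p5, p11, p7) → 13.4005
  f4: (p2, p7, p3) → 31.0912
  f5: (p2, p8, p3) → 125.6816
  f6: (p2, p8, p7) → 72.9818
  f7: (p6, p8, p3) → 32.6040
  f8: (p10, p5, p8) → 25.1415
  f9: (p10, p5, p11) → 84.2425
  f10: (p10, p6, p8) → 21.2984
  f11: (p10, p6, p11) → 48.7185
  f12: (p12, p11, p3) → 25.6782
  f13: (p12, p6, p3) → 40.6230
  f14: (p12, p6, p11) → 50.5514
Σ area = 694.189

Check V−E+F: 9 − 21 + 14 = 2.

facets=14 area=694.189


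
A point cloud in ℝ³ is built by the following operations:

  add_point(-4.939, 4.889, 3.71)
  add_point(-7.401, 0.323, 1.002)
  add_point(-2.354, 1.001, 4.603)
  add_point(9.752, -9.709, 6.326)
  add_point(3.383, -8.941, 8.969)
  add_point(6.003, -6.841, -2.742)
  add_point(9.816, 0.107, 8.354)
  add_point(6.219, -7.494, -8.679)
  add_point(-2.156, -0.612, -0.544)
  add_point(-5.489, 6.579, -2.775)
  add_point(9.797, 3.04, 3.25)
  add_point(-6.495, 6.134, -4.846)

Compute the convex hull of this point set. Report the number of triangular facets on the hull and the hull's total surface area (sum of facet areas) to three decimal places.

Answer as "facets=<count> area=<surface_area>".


Extreme-point indices: [0, 1, 3, 4, 6, 7, 9, 10, 11] — 9 of 12 on the boundary.

Area of each hull facet:
  f1: (p11, p7, p1) → 75.5926
  f2: (p4, p3, p6) → 34.2074
  f3: (p4, p7, p1) → 132.4549
  f4: (p4, p7, p3) → 53.4715
  f5: (p10, p11, p7) → 137.5291
  f6: (p10, p3, p6) → 28.0255
  f7: (p10, p7, p3) → 95.1392
  f8: (p0, p4, p1) → 47.5938
  f9: (p0, p4, p6) → 86.6421
  f10: (p0, p11, p1) → 23.3901
  f11: (p0, p10, p6) → 43.7024
  f12: (p9, p10, p11) → 14.6863
  f13: (p9, p0, p11) → 4.2883
  f14: (p9, p0, p10) → 49.7853
Σ area = 826.508

Euler: V−E+F = 9−21+14 = 2.

facets=14 area=826.508


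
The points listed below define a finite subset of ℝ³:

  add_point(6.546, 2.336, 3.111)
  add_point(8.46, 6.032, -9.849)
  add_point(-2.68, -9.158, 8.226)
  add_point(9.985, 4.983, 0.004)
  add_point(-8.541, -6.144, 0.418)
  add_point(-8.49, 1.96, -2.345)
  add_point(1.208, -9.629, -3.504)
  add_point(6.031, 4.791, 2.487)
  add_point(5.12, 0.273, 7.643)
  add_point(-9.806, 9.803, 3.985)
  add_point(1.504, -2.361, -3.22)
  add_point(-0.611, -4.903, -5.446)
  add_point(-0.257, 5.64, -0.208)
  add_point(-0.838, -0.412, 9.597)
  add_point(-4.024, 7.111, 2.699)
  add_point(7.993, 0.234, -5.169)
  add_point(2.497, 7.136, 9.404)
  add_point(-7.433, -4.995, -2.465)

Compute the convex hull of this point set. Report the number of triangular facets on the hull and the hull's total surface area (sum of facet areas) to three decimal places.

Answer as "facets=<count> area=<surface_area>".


facets=22 area=1086.554

13 of the 18 inputs are extreme points: [1, 2, 3, 4, 5, 6, 8, 9, 11, 13, 15, 16, 17].

Facet areas (half cross-product norm):
  f1: (p5, p1, p9) → 94.5763
  f2: (p15, p6, p3) → 35.7296
  f3: (p15, p1, p3) → 27.1645
  f4: (p15, p1, p6) → 29.5743
  f5: (p16, p1, p9) → 137.6152
  f6: (p16, p1, p3) → 46.7724
  f7: (p8, p6, p3) → 78.0719
  f8: (p8, p2, p6) → 73.9726
  f9: (p8, p16, p3) → 38.4414
  f10: (p11, p1, p6) → 33.8957
  f11: (p11, p5, p1) → 80.9031
  f12: (p4, p2, p6) → 53.4461
  f13: (p4, p2, p9) → 82.5861
  f14: (p4, p5, p9) → 36.9385
  f15: (p13, p2, p9) → 57.9686
  f16: (p13, p16, p9) → 55.6863
  f17: (p13, p8, p2) → 27.6085
  f18: (p13, p8, p16) → 22.7188
  f19: (p17, p11, p5) → 25.9625
  f20: (p17, p4, p5) → 11.1319
  f21: (p17, p11, p6) → 19.9522
  f22: (p17, p4, p6) → 15.8373
Σ area = 1086.554

Euler: V−E+F = 13−33+22 = 2.


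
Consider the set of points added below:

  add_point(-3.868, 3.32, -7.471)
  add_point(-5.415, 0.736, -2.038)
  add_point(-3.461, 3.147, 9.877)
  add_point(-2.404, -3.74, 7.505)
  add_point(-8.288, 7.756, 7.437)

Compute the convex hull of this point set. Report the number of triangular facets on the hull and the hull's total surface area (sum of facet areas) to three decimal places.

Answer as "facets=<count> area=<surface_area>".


facets=6 area=250.571

5 of the 5 inputs are extreme points: [0, 1, 2, 3, 4].

Facet areas (half cross-product norm):
  f1: (p2, p3, p4) → 21.0422
  f2: (p0, p2, p4) → 57.3884
  f3: (p0, p2, p3) → 60.7291
  f4: (p1, p3, p4) → 61.5778
  f5: (p1, p0, p4) → 32.6223
  f6: (p1, p0, p3) → 17.2113
Σ area = 250.571

Check V−E+F: 5 − 9 + 6 = 2.


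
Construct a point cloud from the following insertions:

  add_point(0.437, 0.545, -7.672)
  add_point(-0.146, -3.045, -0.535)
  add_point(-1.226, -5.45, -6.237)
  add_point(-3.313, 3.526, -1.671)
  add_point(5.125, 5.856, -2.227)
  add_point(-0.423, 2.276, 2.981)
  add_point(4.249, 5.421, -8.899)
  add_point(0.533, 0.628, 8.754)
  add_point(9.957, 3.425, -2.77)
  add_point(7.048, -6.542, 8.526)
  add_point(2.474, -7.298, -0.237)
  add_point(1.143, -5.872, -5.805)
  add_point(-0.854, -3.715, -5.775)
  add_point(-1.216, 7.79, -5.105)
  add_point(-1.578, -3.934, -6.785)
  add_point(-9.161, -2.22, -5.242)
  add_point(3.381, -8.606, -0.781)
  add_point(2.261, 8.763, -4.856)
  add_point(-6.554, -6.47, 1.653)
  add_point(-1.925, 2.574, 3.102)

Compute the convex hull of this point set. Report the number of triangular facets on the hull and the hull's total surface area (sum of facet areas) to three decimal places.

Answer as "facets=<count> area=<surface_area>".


facets=28 area=812.087

Extreme-point indices: [0, 2, 3, 4, 6, 7, 8, 9, 11, 13, 14, 15, 16, 17, 18, 19] — 16 of 20 on the boundary.

Area of each hull facet:
  f1: (p6, p13, p15) → 44.0971
  f2: (p18, p7, p15) → 48.8507
  f3: (p19, p7, p15) → 27.2141
  f4: (p19, p13, p7) → 15.5632
  f5: (p17, p13, p7) → 28.3777
  f6: (p17, p6, p8) → 23.9109
  f7: (p17, p6, p13) → 10.0638
  f8: (p2, p18, p15) → 34.0089
  f9: (p2, p18, p16) → 35.7643
  f10: (p11, p16, p8) → 40.1481
  f11: (p11, p6, p8) → 50.7776
  f12: (p11, p2, p16) → 6.1454
  f13: (p9, p18, p16) → 53.1597
  f14: (p9, p18, p7) → 59.4613
  f15: (p9, p16, p8) → 69.0992
  f16: (p9, p7, p8) → 70.0218
  f17: (p3, p13, p15) → 23.1748
  f18: (p3, p19, p15) → 20.3751
  f19: (p3, p19, p13) → 11.9664
  f20: (p4, p7, p8) → 34.4819
  f21: (p4, p17, p8) → 8.9023
  f22: (p4, p17, p7) → 27.5078
  f23: (p14, p2, p15) → 6.1537
  f24: (p14, p11, p6) → 19.4133
  f25: (p14, p11, p2) → 1.8266
  f26: (p0, p6, p15) → 18.6587
  f27: (p0, p14, p15) → 19.2631
  f28: (p0, p14, p6) → 3.6994
Σ area = 812.087

Check V−E+F: 16 − 42 + 28 = 2.


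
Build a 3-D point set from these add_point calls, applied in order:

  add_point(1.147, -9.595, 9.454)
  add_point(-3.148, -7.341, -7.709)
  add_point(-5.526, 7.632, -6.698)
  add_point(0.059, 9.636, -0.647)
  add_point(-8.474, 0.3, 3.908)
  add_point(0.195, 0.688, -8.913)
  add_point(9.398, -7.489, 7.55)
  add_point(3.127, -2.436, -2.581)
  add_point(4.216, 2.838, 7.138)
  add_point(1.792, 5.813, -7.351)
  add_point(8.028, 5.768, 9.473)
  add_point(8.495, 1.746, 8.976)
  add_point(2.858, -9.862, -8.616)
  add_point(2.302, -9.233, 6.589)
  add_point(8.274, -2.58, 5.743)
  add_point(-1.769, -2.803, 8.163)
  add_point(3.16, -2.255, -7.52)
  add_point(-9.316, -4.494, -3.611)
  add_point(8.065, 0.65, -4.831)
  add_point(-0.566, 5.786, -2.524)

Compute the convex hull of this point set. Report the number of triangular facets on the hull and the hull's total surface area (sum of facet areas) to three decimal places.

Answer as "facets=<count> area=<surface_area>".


14 of the 20 inputs are extreme points: [0, 1, 2, 3, 4, 5, 6, 9, 10, 11, 12, 15, 17, 18].

Area of each hull facet:
  f1: (p2, p4, p17) → 55.3645
  f2: (p2, p4, p3) → 53.5587
  f3: (p18, p12, p6) → 90.3018
  f4: (p10, p4, p3) → 90.1208
  f5: (p1, p2, p17) → 51.8576
  f6: (p9, p2, p3) → 27.4200
  f7: (p9, p10, p3) → 49.4368
  f8: (p9, p10, p18) → 64.4436
  f9: (p11, p18, p6) → 63.3597
  f10: (p11, p10, p18) → 27.7172
  f11: (p0, p4, p17) → 66.6018
  f12: (p0, p11, p10) → 17.9124
  f13: (p0, p1, p17) → 68.2300
  f14: (p0, p11, p6) → 40.6949
  f15: (p0, p1, p12) → 58.1045
  f16: (p0, p12, p6) → 75.4810
  f17: (p5, p18, p12) → 46.9132
  f18: (p5, p9, p18) → 22.9412
  f19: (p5, p9, p2) → 21.1470
  f20: (p5, p1, p12) → 28.8673
  f21: (p5, p1, p2) → 36.9636
  f22: (p15, p10, p4) → 51.1041
  f23: (p15, p0, p4) → 22.1667
  f24: (p15, p0, p10) → 47.0504
Σ area = 1177.759

Euler: V−E+F = 14−36+24 = 2.

facets=24 area=1177.759


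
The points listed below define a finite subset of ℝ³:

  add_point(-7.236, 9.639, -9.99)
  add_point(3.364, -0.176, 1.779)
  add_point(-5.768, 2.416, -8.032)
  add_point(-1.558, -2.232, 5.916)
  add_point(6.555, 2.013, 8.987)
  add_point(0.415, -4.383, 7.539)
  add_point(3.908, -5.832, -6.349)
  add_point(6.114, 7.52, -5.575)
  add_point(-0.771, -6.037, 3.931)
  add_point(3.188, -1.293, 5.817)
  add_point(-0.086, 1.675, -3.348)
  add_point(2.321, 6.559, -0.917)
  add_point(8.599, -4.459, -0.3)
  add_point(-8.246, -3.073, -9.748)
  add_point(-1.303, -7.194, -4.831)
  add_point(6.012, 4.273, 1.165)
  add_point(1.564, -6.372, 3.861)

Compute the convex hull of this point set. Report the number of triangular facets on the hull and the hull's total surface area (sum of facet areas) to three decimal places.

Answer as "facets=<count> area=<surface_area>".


facets=20 area=864.156

12 of the 17 inputs are extreme points: [0, 3, 4, 5, 6, 7, 8, 11, 12, 13, 14, 16].

Per-facet area ½‖(b−a)×(c−a)‖:
  f1: (p5, p4, p12) → 47.1426
  f2: (p6, p0, p13) → 81.5321
  f3: (p3, p0, p13) → 108.5341
  f4: (p3, p4, p0) → 97.1684
  f5: (p3, p5, p4) → 14.9972
  f6: (p16, p5, p12) → 15.3423
  f7: (p16, p6, p12) → 32.2196
  f8: (p11, p4, p0) → 32.4134
  f9: (p7, p6, p0) → 96.3490
  f10: (p7, p11, p0) → 40.9179
  f11: (p7, p6, p12) → 49.9995
  f12: (p7, p11, p4) → 31.1127
  f13: (p7, p4, p12) → 74.7580
  f14: (p14, p6, p13) → 23.7939
  f15: (p14, p16, p6) → 25.6716
  f16: (p8, p16, p5) → 4.7885
  f17: (p8, p14, p16) → 10.4469
  f18: (p8, p14, p13) → 36.1973
  f19: (p8, p3, p13) → 34.2541
  f20: (p8, p3, p5) → 6.5170
Σ area = 864.156

Euler characteristic 12−30+20 = 2 ✓


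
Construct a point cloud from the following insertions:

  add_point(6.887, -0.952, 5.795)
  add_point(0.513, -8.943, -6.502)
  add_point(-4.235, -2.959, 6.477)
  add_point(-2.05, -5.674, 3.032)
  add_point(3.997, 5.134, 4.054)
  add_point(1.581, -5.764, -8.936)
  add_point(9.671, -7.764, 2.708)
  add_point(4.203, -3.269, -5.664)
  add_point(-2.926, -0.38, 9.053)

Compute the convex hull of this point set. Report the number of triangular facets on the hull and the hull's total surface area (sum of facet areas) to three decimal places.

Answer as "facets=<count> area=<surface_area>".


facets=14 area=483.421

Extreme-point indices: [0, 1, 2, 3, 4, 5, 6, 7, 8] — 9 of 9 on the boundary.

Facet areas (half cross-product norm):
  f1: (p5, p4, p2) → 93.4674
  f2: (p1, p5, p2) → 29.9306
  f3: (p1, p5, p6) → 26.6529
  f4: (p8, p6, p2) → 29.3469
  f5: (p8, p4, p2) → 18.9843
  f6: (p7, p4, p6) → 67.1570
  f7: (p7, p5, p6) → 21.9668
  f8: (p7, p5, p4) → 17.3419
  f9: (p3, p6, p2) → 24.2725
  f10: (p3, p1, p2) → 9.4594
  f11: (p3, p1, p6) → 58.6195
  f12: (p0, p4, p6) → 16.8548
  f13: (p0, p8, p6) → 35.7971
  f14: (p0, p8, p4) → 33.5704
Σ area = 483.421

Check V−E+F: 9 − 21 + 14 = 2.


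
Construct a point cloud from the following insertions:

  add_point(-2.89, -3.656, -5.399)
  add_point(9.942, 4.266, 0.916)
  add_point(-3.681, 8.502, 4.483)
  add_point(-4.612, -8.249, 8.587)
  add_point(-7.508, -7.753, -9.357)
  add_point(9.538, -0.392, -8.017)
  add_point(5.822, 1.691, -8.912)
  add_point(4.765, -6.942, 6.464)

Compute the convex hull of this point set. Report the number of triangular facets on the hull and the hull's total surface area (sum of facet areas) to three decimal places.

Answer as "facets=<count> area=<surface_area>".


7 of the 8 inputs are extreme points: [1, 2, 3, 4, 5, 6, 7].

Per-facet area ½‖(b−a)×(c−a)‖:
  f1: (p3, p2, p4) → 151.9412
  f2: (p6, p2, p4) → 142.5209
  f3: (p6, p2, p1) → 80.4506
  f4: (p7, p2, p1) → 97.1888
  f5: (p7, p3, p2) → 81.4497
  f6: (p7, p3, p4) → 88.0219
  f7: (p5, p6, p1) → 21.9445
  f8: (p5, p7, p1) → 68.1937
  f9: (p5, p6, p4) → 32.1908
  f10: (p5, p7, p4) → 144.3048
Σ area = 908.207

Euler characteristic 7−15+10 = 2 ✓

facets=10 area=908.207


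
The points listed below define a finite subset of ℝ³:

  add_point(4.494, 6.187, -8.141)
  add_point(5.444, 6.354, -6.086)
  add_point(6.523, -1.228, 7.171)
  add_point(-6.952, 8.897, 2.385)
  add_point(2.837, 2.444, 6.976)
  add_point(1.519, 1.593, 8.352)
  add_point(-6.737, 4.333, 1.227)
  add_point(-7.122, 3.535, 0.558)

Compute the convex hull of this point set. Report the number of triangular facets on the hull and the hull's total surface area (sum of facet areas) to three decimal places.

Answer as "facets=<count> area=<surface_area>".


facets=12 area=376.692

Hull vertices (8/8): indices [0, 1, 2, 3, 4, 5, 6, 7].

Area of each hull facet:
  f1: (p0, p2, p7) → 108.5952
  f2: (p3, p0, p7) → 41.8030
  f3: (p5, p2, p7) → 28.3974
  f4: (p6, p3, p7) → 1.4664
  f5: (p6, p5, p7) → 5.5381
  f6: (p6, p5, p3) → 26.3281
  f7: (p4, p5, p2) → 5.3829
  f8: (p4, p5, p3) → 13.1264
  f9: (p1, p3, p0) → 17.0171
  f10: (p1, p4, p3) → 82.1427
  f11: (p1, p0, p2) → 10.9413
  f12: (p1, p4, p2) → 35.9532
Σ area = 376.692

Euler characteristic 8−18+12 = 2 ✓


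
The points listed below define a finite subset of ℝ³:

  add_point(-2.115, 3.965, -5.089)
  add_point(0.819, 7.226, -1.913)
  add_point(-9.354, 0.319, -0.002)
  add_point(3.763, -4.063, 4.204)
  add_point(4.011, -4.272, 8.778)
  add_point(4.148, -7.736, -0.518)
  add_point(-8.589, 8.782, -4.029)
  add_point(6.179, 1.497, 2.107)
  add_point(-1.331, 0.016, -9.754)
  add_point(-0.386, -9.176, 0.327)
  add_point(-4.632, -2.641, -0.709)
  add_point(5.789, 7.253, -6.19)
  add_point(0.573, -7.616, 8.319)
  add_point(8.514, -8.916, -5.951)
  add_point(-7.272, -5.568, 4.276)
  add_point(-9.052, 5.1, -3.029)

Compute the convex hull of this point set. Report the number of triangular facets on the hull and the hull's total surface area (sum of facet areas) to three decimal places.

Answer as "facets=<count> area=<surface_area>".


facets=20 area=900.379

12 of the 16 inputs are extreme points: [1, 2, 4, 6, 7, 8, 9, 11, 12, 13, 14, 15].

Facet areas (half cross-product norm):
  f1: (p8, p11, p13) → 73.7737
  f2: (p8, p11, p6) → 66.6231
  f3: (p14, p8, p2) → 46.3736
  f4: (p14, p6, p2) → 13.9779
  f5: (p14, p4, p6) → 100.1944
  f6: (p1, p4, p6) → 69.8466
  f7: (p1, p11, p6) → 25.9005
  f8: (p15, p6, p2) → 3.2760
  f9: (p15, p8, p2) → 32.3804
  f10: (p15, p8, p6) → 21.5612
  f11: (p12, p4, p13) → 38.6032
  f12: (p12, p14, p4) → 18.8571
  f13: (p7, p1, p4) → 31.9457
  f14: (p7, p1, p11) → 28.5256
  f15: (p7, p4, p13) → 60.7201
  f16: (p7, p11, p13) → 67.5001
  f17: (p9, p12, p13) → 39.6197
  f18: (p9, p12, p14) → 32.3096
  f19: (p9, p8, p13) → 68.7696
  f20: (p9, p14, p8) → 59.6205
Σ area = 900.379

Check V−E+F: 12 − 30 + 20 = 2.


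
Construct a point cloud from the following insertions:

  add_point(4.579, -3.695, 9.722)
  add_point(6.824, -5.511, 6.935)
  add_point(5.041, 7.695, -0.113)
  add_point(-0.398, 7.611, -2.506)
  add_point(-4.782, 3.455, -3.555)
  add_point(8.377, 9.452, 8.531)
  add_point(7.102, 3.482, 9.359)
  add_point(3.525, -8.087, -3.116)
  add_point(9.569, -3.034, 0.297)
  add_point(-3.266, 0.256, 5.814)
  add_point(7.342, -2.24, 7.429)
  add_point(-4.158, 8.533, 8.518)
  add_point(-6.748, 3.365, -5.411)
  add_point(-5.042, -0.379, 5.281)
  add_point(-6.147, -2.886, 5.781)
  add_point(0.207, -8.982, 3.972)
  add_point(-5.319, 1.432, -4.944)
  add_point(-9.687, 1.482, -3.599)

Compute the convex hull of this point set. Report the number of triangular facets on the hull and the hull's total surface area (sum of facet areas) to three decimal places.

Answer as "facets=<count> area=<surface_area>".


facets=26 area=937.359

15 of the 18 inputs are extreme points: [0, 1, 2, 3, 5, 6, 7, 8, 10, 11, 12, 14, 15, 16, 17].

Per-facet area ½‖(b−a)×(c−a)‖:
  f1: (p3, p11, p5) → 69.7076
  f2: (p10, p5, p8) → 43.6649
  f3: (p12, p11, p17) → 29.3909
  f4: (p12, p3, p11) → 47.3614
  f5: (p2, p5, p8) → 54.9448
  f6: (p2, p3, p5) → 20.1346
  f7: (p1, p15, p0) → 16.1284
  f8: (p1, p10, p8) → 12.3318
  f9: (p1, p10, p0) → 5.9728
  f10: (p14, p11, p17) → 64.5541
  f11: (p14, p15, p17) → 46.4500
  f12: (p14, p11, p0) → 67.2506
  f13: (p14, p15, p0) → 39.5425
  f14: (p6, p10, p5) → 9.2963
  f15: (p6, p10, p0) → 11.5943
  f16: (p6, p11, p5) → 37.1984
  f17: (p6, p11, p0) → 46.9283
  f18: (p16, p12, p17) → 4.8132
  f19: (p7, p16, p12) → 1.9580
  f20: (p7, p12, p3) → 62.4862
  f21: (p7, p2, p8) → 48.3765
  f22: (p7, p2, p3) → 47.2099
  f23: (p7, p1, p8) → 32.4577
  f24: (p7, p1, p15) → 31.5938
  f25: (p7, p15, p17) → 62.2755
  f26: (p7, p16, p17) → 23.7366
Σ area = 937.359

Check V−E+F: 15 − 39 + 26 = 2.
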